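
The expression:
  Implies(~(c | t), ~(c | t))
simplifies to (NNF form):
True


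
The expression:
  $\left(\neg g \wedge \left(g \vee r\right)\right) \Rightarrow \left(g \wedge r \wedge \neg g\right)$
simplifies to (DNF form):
$g \vee \neg r$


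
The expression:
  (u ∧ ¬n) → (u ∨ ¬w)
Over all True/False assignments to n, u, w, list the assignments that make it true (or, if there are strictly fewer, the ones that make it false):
is always true.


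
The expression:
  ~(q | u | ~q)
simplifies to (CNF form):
False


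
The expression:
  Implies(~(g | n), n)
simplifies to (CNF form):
g | n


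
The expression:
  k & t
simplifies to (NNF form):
k & t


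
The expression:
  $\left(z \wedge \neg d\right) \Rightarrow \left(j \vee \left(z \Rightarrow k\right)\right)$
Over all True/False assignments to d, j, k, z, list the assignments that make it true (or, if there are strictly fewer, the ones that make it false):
is false only for:
  d=False, j=False, k=False, z=True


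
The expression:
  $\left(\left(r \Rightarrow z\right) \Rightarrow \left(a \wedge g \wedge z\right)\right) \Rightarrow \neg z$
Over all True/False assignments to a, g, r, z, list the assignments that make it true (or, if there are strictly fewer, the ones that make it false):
is false only for:
  a=True, g=True, r=False, z=True;
  a=True, g=True, r=True, z=True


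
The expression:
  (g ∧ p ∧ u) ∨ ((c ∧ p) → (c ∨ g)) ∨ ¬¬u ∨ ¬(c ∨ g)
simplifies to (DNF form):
True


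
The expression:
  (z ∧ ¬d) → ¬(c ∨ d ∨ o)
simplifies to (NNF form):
d ∨ (¬c ∧ ¬o) ∨ ¬z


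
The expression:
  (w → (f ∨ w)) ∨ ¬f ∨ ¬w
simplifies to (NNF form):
True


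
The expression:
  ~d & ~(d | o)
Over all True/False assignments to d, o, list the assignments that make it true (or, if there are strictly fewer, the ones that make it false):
is true only for:
  d=False, o=False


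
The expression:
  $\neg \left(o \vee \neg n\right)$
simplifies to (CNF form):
$n \wedge \neg o$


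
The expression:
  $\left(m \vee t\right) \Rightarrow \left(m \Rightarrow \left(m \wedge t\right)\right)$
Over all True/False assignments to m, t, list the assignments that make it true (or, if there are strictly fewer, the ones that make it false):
is false only for:
  m=True, t=False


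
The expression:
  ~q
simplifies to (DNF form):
~q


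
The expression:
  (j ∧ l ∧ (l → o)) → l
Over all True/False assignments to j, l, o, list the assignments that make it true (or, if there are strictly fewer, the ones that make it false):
is always true.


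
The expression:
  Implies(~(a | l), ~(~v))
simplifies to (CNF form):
a | l | v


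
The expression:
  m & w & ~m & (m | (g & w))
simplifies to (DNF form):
False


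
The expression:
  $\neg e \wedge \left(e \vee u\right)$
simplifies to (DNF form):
$u \wedge \neg e$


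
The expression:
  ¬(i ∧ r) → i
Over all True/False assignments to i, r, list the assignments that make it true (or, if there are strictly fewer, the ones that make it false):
is true only for:
  i=True, r=False;
  i=True, r=True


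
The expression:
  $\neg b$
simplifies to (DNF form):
$\neg b$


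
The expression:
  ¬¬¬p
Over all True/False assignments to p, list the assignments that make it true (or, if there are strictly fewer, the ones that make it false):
is true only for:
  p=False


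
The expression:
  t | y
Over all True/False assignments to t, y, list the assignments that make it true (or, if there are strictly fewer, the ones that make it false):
is false only for:
  t=False, y=False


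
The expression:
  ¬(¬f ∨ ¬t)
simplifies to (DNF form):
f ∧ t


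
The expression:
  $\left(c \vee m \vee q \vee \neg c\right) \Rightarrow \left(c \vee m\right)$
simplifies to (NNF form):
$c \vee m$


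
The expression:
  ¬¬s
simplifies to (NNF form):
s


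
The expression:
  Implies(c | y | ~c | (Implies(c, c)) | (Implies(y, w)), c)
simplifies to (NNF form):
c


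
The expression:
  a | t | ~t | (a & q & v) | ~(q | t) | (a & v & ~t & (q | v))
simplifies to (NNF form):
True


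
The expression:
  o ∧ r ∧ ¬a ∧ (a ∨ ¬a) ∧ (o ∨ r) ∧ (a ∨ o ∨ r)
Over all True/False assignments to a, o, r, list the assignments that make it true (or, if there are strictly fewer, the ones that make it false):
is true only for:
  a=False, o=True, r=True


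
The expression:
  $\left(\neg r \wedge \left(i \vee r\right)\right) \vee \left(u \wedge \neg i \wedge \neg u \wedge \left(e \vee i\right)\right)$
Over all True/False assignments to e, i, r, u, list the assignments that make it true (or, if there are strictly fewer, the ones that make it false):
is true only for:
  e=False, i=True, r=False, u=False;
  e=False, i=True, r=False, u=True;
  e=True, i=True, r=False, u=False;
  e=True, i=True, r=False, u=True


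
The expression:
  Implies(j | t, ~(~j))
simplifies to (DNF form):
j | ~t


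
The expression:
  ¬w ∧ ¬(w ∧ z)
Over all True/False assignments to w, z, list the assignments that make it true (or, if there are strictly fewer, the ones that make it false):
is true only for:
  w=False, z=False;
  w=False, z=True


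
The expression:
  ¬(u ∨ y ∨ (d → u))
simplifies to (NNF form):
d ∧ ¬u ∧ ¬y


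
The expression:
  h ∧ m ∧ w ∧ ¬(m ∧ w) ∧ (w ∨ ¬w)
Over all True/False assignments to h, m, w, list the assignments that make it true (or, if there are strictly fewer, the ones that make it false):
is never true.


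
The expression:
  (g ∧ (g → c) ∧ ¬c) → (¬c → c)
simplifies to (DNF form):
True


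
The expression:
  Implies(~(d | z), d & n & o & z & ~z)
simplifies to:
d | z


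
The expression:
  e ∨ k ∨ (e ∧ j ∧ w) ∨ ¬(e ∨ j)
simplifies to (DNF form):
e ∨ k ∨ ¬j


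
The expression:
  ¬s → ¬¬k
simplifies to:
k ∨ s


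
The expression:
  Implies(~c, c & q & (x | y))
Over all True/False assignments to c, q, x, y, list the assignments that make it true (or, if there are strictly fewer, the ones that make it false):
is true only for:
  c=True, q=False, x=False, y=False;
  c=True, q=False, x=False, y=True;
  c=True, q=False, x=True, y=False;
  c=True, q=False, x=True, y=True;
  c=True, q=True, x=False, y=False;
  c=True, q=True, x=False, y=True;
  c=True, q=True, x=True, y=False;
  c=True, q=True, x=True, y=True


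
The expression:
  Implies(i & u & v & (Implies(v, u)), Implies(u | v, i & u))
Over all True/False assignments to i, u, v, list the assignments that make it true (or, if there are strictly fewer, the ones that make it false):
is always true.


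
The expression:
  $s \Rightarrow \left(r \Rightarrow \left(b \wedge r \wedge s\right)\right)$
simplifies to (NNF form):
$b \vee \neg r \vee \neg s$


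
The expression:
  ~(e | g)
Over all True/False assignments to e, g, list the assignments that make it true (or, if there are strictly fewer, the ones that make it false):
is true only for:
  e=False, g=False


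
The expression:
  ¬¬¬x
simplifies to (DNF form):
¬x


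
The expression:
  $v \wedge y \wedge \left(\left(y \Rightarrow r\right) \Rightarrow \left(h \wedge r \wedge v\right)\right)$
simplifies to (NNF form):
$v \wedge y \wedge \left(h \vee \neg r\right)$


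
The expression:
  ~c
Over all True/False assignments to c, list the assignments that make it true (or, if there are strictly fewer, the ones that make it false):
is true only for:
  c=False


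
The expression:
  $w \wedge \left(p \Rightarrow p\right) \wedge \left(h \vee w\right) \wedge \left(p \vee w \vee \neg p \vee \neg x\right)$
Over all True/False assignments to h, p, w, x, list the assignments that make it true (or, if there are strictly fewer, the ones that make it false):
is true only for:
  h=False, p=False, w=True, x=False;
  h=False, p=False, w=True, x=True;
  h=False, p=True, w=True, x=False;
  h=False, p=True, w=True, x=True;
  h=True, p=False, w=True, x=False;
  h=True, p=False, w=True, x=True;
  h=True, p=True, w=True, x=False;
  h=True, p=True, w=True, x=True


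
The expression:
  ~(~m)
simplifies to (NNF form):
m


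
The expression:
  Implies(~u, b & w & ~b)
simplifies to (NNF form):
u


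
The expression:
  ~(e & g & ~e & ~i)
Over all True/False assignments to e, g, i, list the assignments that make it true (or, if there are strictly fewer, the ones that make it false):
is always true.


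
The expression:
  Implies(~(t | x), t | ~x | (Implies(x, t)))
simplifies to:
True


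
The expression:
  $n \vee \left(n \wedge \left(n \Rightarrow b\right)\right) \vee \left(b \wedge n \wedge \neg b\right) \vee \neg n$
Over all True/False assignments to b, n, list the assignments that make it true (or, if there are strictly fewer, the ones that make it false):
is always true.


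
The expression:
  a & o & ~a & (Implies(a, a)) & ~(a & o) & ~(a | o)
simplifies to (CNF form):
False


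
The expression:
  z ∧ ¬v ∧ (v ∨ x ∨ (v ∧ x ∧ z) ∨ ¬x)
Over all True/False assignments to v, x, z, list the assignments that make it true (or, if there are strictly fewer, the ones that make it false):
is true only for:
  v=False, x=False, z=True;
  v=False, x=True, z=True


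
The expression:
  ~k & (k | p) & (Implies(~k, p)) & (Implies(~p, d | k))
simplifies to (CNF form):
p & ~k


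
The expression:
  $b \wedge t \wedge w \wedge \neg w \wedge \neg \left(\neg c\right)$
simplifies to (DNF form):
$\text{False}$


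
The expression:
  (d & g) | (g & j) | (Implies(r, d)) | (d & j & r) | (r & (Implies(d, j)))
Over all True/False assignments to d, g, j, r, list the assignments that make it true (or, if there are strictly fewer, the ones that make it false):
is always true.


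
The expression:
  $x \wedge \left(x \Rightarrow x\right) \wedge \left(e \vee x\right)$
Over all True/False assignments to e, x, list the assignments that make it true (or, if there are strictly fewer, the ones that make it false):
is true only for:
  e=False, x=True;
  e=True, x=True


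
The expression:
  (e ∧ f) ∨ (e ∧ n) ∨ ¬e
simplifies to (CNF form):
f ∨ n ∨ ¬e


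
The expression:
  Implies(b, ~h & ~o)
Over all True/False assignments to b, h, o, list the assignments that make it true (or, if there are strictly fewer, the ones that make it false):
is false only for:
  b=True, h=False, o=True;
  b=True, h=True, o=False;
  b=True, h=True, o=True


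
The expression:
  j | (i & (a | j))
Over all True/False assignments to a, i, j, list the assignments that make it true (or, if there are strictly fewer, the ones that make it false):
is false only for:
  a=False, i=False, j=False;
  a=False, i=True, j=False;
  a=True, i=False, j=False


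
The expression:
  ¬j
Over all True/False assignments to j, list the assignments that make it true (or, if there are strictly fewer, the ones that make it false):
is true only for:
  j=False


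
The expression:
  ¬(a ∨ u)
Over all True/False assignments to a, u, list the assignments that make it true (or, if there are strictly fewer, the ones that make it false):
is true only for:
  a=False, u=False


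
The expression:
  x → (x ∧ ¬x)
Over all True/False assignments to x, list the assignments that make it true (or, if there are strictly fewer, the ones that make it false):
is true only for:
  x=False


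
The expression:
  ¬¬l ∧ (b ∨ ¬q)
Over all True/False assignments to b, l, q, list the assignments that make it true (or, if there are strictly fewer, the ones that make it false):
is true only for:
  b=False, l=True, q=False;
  b=True, l=True, q=False;
  b=True, l=True, q=True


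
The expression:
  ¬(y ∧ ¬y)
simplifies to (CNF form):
True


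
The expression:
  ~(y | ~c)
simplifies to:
c & ~y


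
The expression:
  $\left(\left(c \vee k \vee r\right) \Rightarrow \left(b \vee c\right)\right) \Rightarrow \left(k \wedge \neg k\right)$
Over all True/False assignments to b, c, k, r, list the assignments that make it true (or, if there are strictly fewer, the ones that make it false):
is true only for:
  b=False, c=False, k=False, r=True;
  b=False, c=False, k=True, r=False;
  b=False, c=False, k=True, r=True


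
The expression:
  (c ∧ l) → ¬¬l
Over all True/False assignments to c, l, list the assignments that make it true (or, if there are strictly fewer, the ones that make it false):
is always true.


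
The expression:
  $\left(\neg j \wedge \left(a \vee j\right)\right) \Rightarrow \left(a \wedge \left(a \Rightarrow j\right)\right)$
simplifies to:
$j \vee \neg a$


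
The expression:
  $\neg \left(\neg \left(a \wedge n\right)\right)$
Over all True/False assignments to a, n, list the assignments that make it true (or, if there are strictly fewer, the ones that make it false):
is true only for:
  a=True, n=True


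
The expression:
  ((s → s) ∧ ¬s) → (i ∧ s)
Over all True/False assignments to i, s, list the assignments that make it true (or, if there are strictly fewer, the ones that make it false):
is true only for:
  i=False, s=True;
  i=True, s=True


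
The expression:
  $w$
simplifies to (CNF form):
$w$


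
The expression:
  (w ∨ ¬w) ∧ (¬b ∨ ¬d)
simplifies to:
¬b ∨ ¬d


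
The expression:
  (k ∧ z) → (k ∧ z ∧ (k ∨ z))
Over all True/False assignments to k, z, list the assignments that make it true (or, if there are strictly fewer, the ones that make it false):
is always true.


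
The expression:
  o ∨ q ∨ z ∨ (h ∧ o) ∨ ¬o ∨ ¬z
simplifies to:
True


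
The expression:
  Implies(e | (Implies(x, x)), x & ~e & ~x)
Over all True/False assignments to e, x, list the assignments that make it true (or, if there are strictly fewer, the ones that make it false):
is never true.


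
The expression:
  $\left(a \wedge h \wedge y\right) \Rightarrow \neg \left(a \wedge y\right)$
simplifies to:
$\neg a \vee \neg h \vee \neg y$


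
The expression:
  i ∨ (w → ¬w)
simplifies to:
i ∨ ¬w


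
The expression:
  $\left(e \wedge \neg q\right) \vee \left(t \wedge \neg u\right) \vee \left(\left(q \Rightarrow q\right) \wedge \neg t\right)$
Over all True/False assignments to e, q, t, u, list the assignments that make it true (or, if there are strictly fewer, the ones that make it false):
is false only for:
  e=False, q=False, t=True, u=True;
  e=False, q=True, t=True, u=True;
  e=True, q=True, t=True, u=True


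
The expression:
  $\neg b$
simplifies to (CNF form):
$\neg b$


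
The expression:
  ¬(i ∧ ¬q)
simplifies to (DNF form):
q ∨ ¬i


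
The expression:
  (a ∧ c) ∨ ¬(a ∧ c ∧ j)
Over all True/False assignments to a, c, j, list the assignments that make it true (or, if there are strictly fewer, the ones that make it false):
is always true.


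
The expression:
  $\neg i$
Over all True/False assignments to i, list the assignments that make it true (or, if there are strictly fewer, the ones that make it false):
is true only for:
  i=False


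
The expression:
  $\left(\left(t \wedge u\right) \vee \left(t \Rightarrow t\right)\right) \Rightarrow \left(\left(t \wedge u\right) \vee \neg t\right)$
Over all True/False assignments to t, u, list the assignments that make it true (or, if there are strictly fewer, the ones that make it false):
is false only for:
  t=True, u=False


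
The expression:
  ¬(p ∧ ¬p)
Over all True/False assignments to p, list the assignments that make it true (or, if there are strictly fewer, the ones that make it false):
is always true.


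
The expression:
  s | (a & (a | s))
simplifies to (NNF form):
a | s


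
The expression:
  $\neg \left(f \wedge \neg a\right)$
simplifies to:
$a \vee \neg f$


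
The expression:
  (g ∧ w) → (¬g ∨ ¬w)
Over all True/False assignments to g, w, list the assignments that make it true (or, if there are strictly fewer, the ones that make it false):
is false only for:
  g=True, w=True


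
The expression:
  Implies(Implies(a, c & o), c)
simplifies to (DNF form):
a | c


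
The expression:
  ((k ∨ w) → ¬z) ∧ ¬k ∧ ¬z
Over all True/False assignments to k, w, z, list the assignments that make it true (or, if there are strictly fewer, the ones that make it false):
is true only for:
  k=False, w=False, z=False;
  k=False, w=True, z=False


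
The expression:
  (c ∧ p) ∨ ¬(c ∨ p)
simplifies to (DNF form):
(c ∧ p) ∨ (¬c ∧ ¬p)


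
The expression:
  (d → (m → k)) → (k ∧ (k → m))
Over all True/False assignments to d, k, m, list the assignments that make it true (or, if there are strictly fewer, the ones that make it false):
is true only for:
  d=False, k=True, m=True;
  d=True, k=False, m=True;
  d=True, k=True, m=True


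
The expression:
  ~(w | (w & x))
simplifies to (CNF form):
~w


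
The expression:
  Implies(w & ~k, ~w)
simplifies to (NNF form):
k | ~w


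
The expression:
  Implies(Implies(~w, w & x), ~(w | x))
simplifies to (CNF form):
~w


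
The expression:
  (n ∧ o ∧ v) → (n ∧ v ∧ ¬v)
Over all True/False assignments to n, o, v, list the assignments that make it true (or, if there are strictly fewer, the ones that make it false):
is false only for:
  n=True, o=True, v=True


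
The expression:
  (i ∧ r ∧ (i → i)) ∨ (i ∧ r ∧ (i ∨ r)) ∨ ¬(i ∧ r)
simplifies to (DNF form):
True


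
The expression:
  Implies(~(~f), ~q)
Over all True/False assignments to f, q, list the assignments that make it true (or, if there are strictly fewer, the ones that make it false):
is false only for:
  f=True, q=True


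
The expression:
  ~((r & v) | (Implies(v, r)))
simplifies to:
v & ~r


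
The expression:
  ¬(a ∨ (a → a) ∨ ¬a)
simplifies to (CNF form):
False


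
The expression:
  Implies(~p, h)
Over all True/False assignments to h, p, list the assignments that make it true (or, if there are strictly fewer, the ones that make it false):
is false only for:
  h=False, p=False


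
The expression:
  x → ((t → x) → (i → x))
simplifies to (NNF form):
True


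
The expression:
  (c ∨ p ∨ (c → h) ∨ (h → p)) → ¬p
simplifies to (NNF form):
¬p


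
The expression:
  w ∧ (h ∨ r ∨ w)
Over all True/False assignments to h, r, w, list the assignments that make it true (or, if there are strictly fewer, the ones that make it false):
is true only for:
  h=False, r=False, w=True;
  h=False, r=True, w=True;
  h=True, r=False, w=True;
  h=True, r=True, w=True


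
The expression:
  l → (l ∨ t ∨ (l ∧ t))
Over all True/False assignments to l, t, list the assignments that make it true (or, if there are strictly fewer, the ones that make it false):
is always true.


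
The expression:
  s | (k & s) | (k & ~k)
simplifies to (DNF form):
s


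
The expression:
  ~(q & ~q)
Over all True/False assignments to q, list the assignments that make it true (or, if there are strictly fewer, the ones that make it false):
is always true.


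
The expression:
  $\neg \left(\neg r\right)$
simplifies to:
$r$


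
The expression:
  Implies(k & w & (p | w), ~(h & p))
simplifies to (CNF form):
~h | ~k | ~p | ~w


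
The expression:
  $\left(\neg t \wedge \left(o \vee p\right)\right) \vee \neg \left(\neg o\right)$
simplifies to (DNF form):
$o \vee \left(p \wedge \neg t\right)$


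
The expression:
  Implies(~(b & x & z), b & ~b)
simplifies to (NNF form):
b & x & z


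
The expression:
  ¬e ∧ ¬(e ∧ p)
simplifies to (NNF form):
¬e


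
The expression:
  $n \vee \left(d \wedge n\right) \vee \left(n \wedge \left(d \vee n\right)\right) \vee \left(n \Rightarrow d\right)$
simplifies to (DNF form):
$\text{True}$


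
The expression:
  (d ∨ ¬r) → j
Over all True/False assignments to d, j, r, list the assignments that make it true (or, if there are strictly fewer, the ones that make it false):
is false only for:
  d=False, j=False, r=False;
  d=True, j=False, r=False;
  d=True, j=False, r=True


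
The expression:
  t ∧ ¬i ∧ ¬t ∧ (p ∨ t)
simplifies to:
False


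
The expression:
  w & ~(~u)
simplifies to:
u & w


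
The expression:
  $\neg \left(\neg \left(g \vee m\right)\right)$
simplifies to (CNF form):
$g \vee m$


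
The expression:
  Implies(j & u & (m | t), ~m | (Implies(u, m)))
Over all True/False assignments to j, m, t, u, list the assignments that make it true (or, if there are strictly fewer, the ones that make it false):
is always true.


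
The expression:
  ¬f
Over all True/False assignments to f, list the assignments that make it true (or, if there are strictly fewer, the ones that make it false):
is true only for:
  f=False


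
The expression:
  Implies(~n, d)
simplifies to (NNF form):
d | n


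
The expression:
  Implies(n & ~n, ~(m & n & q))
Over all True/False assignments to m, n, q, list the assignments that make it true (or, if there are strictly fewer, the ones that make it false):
is always true.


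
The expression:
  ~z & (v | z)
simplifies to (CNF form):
v & ~z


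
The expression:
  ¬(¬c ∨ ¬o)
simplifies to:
c ∧ o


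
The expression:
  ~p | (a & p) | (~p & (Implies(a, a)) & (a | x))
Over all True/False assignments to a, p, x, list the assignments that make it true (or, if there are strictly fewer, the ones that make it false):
is false only for:
  a=False, p=True, x=False;
  a=False, p=True, x=True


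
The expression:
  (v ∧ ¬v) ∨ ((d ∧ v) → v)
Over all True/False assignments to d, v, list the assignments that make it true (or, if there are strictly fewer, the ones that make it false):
is always true.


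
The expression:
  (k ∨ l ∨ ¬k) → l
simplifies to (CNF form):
l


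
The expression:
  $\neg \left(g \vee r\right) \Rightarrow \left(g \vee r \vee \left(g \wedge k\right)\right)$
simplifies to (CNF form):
$g \vee r$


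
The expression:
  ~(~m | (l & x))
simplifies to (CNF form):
m & (~l | ~x)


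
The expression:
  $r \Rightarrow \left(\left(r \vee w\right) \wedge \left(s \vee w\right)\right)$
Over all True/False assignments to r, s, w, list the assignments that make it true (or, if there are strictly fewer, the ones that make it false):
is false only for:
  r=True, s=False, w=False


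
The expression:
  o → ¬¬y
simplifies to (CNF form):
y ∨ ¬o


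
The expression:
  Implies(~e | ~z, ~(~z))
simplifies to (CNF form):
z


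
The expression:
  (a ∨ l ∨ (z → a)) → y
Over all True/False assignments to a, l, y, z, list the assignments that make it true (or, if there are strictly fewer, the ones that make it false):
is false only for:
  a=False, l=False, y=False, z=False;
  a=False, l=True, y=False, z=False;
  a=False, l=True, y=False, z=True;
  a=True, l=False, y=False, z=False;
  a=True, l=False, y=False, z=True;
  a=True, l=True, y=False, z=False;
  a=True, l=True, y=False, z=True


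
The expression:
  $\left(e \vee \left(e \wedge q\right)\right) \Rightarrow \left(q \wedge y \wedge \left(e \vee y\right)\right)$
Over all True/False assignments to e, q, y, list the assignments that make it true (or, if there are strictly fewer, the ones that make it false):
is false only for:
  e=True, q=False, y=False;
  e=True, q=False, y=True;
  e=True, q=True, y=False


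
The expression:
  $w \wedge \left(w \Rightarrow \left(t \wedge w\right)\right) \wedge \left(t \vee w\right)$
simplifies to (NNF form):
$t \wedge w$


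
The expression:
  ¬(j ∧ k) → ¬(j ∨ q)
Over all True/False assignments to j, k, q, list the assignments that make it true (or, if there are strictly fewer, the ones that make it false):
is true only for:
  j=False, k=False, q=False;
  j=False, k=True, q=False;
  j=True, k=True, q=False;
  j=True, k=True, q=True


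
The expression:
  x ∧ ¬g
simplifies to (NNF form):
x ∧ ¬g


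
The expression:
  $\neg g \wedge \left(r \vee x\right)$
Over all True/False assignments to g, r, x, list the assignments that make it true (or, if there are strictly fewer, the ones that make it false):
is true only for:
  g=False, r=False, x=True;
  g=False, r=True, x=False;
  g=False, r=True, x=True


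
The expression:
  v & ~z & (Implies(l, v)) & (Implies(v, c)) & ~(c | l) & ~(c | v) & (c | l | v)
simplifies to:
False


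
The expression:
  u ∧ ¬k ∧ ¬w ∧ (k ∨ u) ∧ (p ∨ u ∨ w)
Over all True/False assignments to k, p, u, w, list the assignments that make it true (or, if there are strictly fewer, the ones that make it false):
is true only for:
  k=False, p=False, u=True, w=False;
  k=False, p=True, u=True, w=False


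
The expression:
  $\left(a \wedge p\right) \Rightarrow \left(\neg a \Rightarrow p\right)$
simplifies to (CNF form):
$\text{True}$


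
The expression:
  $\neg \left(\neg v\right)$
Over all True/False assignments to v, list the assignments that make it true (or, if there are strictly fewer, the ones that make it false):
is true only for:
  v=True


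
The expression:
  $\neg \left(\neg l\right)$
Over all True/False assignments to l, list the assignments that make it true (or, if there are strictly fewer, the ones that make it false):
is true only for:
  l=True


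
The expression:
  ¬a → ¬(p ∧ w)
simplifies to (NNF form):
a ∨ ¬p ∨ ¬w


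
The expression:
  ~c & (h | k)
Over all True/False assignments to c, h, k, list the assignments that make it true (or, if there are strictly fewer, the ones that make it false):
is true only for:
  c=False, h=False, k=True;
  c=False, h=True, k=False;
  c=False, h=True, k=True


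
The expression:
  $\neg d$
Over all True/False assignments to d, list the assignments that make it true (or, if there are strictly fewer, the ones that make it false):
is true only for:
  d=False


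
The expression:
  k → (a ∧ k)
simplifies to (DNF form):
a ∨ ¬k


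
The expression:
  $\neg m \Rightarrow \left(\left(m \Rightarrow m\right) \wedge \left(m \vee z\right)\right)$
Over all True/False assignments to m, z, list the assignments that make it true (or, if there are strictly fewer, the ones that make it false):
is false only for:
  m=False, z=False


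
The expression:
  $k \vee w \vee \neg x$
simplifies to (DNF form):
$k \vee w \vee \neg x$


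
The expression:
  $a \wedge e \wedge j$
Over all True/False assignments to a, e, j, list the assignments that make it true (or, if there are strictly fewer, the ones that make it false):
is true only for:
  a=True, e=True, j=True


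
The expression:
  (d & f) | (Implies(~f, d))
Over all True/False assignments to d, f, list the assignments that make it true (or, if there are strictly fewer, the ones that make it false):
is false only for:
  d=False, f=False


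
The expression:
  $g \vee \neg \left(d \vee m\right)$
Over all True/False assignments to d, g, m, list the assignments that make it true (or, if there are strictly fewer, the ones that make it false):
is false only for:
  d=False, g=False, m=True;
  d=True, g=False, m=False;
  d=True, g=False, m=True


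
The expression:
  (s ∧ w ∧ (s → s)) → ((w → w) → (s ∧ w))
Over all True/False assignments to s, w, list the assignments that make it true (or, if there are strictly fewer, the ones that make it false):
is always true.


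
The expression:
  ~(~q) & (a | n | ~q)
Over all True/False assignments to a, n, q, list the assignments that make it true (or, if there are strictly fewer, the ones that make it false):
is true only for:
  a=False, n=True, q=True;
  a=True, n=False, q=True;
  a=True, n=True, q=True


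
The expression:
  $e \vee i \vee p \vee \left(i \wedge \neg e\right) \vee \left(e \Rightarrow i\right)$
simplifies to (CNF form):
$\text{True}$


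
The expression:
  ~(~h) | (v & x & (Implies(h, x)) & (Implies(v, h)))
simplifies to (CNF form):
h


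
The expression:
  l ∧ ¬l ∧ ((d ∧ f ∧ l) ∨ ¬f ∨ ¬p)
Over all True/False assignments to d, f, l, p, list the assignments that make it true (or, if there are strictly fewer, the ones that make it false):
is never true.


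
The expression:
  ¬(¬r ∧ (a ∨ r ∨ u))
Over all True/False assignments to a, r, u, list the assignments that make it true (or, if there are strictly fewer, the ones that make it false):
is false only for:
  a=False, r=False, u=True;
  a=True, r=False, u=False;
  a=True, r=False, u=True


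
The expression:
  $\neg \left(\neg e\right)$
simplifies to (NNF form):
$e$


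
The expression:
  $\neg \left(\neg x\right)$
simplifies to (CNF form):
$x$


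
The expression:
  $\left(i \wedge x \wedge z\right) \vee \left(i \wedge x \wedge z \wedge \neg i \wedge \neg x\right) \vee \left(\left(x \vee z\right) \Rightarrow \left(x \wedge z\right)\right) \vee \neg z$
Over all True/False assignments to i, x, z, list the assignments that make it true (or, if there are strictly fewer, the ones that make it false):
is false only for:
  i=False, x=False, z=True;
  i=True, x=False, z=True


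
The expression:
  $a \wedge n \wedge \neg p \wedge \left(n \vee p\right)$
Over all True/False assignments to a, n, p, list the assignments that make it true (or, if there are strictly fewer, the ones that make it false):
is true only for:
  a=True, n=True, p=False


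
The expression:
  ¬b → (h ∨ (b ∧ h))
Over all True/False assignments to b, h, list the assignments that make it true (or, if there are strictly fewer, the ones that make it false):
is false only for:
  b=False, h=False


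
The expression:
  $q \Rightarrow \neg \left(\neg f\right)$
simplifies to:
$f \vee \neg q$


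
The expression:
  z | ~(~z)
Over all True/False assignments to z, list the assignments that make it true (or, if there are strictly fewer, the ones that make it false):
is true only for:
  z=True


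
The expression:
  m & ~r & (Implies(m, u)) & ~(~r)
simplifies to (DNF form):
False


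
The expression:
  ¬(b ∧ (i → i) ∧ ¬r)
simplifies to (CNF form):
r ∨ ¬b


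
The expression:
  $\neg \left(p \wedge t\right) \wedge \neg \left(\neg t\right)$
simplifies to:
$t \wedge \neg p$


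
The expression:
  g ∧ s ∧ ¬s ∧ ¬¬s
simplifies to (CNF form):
False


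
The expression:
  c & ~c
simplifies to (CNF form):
False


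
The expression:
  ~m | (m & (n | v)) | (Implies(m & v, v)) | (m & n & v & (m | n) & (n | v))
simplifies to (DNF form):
True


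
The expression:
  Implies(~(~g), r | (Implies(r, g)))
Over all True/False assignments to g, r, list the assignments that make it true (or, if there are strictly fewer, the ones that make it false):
is always true.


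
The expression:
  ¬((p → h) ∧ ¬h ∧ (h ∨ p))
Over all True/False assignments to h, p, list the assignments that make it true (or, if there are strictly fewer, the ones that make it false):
is always true.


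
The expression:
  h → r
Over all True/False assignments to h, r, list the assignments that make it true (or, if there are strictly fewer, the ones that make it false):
is false only for:
  h=True, r=False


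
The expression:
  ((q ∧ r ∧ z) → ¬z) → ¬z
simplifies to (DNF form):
(q ∧ r) ∨ ¬z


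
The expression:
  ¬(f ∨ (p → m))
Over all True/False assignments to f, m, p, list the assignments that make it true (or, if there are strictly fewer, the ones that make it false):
is true only for:
  f=False, m=False, p=True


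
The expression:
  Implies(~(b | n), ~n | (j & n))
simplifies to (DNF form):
True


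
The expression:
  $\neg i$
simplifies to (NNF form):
$\neg i$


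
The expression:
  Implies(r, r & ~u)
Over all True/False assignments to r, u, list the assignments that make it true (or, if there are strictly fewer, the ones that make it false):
is false only for:
  r=True, u=True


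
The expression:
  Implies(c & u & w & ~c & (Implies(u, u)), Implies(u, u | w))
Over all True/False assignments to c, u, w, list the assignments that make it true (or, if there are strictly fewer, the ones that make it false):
is always true.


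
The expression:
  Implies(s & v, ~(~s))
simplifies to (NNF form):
True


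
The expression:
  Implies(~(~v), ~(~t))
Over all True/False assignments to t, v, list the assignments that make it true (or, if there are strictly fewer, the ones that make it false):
is false only for:
  t=False, v=True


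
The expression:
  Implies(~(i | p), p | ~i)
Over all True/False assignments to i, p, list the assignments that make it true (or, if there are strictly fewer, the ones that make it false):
is always true.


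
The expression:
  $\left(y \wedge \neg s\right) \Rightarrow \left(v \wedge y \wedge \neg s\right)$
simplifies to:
$s \vee v \vee \neg y$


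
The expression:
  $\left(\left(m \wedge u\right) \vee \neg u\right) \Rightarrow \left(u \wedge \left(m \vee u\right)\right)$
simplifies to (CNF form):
$u$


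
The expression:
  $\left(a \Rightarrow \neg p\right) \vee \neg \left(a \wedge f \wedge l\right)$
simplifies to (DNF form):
$\neg a \vee \neg f \vee \neg l \vee \neg p$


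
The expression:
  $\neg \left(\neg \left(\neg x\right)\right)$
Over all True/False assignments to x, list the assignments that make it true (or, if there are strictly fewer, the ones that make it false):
is true only for:
  x=False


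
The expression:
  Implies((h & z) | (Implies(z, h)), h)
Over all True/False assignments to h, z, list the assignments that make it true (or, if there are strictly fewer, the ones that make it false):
is false only for:
  h=False, z=False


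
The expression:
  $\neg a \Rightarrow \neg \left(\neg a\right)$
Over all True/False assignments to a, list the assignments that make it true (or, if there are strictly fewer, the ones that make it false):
is true only for:
  a=True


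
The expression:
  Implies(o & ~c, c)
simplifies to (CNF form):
c | ~o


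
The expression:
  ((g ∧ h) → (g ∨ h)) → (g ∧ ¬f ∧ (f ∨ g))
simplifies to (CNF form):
g ∧ ¬f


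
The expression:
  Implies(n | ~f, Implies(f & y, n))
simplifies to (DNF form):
True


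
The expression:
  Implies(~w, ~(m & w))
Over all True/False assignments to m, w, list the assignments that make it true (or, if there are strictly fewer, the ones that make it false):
is always true.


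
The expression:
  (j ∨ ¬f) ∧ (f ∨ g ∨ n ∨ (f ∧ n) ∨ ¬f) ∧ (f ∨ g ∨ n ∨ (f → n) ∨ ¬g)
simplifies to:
j ∨ ¬f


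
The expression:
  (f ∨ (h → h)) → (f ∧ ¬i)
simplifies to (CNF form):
f ∧ ¬i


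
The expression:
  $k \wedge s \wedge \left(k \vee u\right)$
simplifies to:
$k \wedge s$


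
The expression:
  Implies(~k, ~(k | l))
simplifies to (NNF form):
k | ~l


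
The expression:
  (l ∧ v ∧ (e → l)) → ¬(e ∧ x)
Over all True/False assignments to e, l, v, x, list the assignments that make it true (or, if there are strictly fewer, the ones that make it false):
is false only for:
  e=True, l=True, v=True, x=True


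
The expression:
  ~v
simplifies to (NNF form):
~v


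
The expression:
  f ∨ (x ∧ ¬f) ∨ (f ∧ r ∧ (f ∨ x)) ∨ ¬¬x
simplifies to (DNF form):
f ∨ x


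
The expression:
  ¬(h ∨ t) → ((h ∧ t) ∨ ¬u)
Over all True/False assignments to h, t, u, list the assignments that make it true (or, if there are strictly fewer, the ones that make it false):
is false only for:
  h=False, t=False, u=True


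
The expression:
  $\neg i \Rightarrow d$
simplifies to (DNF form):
$d \vee i$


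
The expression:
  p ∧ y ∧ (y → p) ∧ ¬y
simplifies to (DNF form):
False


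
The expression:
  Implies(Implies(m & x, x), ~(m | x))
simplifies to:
~m & ~x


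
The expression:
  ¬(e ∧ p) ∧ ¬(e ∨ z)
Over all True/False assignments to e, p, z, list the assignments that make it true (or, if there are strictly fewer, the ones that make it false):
is true only for:
  e=False, p=False, z=False;
  e=False, p=True, z=False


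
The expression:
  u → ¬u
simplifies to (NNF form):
¬u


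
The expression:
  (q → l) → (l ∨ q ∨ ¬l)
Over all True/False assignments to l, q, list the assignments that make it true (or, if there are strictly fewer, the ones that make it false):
is always true.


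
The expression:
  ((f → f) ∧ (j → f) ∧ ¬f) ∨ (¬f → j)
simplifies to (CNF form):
True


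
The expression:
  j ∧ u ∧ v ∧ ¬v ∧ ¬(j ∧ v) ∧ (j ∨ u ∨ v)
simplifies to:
False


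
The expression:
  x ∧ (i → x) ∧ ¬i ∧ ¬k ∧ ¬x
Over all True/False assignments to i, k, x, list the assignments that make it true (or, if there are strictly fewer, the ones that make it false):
is never true.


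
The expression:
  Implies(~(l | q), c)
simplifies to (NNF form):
c | l | q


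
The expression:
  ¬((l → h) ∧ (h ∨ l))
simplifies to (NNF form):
¬h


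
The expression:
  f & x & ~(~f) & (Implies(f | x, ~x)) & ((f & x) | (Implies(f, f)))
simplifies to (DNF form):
False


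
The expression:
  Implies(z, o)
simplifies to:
o | ~z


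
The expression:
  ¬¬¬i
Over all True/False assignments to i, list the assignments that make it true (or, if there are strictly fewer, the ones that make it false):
is true only for:
  i=False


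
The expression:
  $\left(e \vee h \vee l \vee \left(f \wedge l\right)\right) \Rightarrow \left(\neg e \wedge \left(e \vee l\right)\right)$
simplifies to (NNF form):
$\neg e \wedge \left(l \vee \neg h\right)$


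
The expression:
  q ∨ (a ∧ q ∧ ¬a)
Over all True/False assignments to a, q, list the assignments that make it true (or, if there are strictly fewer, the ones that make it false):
is true only for:
  a=False, q=True;
  a=True, q=True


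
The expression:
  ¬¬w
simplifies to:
w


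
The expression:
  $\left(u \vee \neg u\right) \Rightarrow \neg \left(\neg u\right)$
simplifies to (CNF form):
$u$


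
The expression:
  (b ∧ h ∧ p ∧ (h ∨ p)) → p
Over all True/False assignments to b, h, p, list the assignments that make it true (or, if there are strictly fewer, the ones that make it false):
is always true.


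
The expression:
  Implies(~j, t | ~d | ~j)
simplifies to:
True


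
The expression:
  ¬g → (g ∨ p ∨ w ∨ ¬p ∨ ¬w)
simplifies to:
True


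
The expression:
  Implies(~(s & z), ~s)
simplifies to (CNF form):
z | ~s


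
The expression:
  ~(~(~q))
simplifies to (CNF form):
~q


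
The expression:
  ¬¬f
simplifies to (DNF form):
f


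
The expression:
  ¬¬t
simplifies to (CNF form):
t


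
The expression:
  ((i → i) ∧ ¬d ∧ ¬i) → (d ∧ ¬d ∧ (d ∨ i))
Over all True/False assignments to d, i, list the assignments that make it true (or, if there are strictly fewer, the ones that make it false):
is false only for:
  d=False, i=False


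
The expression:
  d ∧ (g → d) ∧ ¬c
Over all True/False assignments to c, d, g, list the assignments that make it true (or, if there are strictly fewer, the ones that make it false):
is true only for:
  c=False, d=True, g=False;
  c=False, d=True, g=True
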